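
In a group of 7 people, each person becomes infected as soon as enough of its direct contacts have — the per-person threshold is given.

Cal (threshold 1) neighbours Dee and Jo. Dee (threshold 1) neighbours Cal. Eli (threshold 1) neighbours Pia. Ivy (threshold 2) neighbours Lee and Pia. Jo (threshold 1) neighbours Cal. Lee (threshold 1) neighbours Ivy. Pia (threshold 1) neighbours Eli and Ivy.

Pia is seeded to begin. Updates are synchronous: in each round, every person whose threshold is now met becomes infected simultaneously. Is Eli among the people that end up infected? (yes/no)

yes

Round 1 — Pia becomes infected (initial).
Round 2 — checking thresholds:
  Eli: 1 of 1 neighbours ≥ 1, becomes infected.
  Ivy: 1 of 2 neighbours < 2, below threshold.
Round 3 — no new infections; cascade stops.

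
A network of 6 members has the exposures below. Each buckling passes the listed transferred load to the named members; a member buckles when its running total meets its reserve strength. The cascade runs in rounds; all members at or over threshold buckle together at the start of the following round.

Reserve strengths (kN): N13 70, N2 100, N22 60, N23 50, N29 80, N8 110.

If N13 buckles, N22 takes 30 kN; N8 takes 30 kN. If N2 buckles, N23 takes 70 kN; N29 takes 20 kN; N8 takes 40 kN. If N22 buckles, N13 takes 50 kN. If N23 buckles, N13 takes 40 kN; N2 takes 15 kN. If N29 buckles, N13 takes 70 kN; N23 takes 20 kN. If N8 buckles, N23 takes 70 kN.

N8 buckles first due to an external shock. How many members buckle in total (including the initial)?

2

Round 1 — N8 buckles (initial).
  N23: +70 → 70 ≥ 50
Round 2 — N23 buckles.
  N13: +40 → 40 < 70
  N2: +15 → 15 < 100
No further bucklings.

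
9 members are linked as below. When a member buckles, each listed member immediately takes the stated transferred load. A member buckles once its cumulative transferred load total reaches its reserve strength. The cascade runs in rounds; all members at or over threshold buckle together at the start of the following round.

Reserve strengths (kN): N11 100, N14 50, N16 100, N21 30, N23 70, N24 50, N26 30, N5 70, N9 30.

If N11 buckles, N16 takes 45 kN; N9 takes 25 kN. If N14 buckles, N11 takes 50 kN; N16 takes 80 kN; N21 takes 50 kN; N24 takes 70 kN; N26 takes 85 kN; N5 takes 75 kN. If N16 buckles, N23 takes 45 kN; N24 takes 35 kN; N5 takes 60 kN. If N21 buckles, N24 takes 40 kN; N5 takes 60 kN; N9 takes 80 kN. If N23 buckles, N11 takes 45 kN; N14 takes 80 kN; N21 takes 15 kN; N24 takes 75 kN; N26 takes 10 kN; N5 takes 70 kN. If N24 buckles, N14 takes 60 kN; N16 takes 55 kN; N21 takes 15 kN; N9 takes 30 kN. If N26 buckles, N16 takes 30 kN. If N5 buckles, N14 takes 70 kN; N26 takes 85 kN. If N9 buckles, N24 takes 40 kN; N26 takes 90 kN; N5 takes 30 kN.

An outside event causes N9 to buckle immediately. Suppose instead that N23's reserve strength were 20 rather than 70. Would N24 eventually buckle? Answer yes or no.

With N23's reserve strength at 20:
Round 1 — N9 buckles (initial).
  N24: +40 → 40 < 50
  N26: +90 → 90 ≥ 30
  N5: +30 → 30 < 70
Round 2 — N26 buckles.
  N16: +30 → 30 < 100
No further bucklings.

no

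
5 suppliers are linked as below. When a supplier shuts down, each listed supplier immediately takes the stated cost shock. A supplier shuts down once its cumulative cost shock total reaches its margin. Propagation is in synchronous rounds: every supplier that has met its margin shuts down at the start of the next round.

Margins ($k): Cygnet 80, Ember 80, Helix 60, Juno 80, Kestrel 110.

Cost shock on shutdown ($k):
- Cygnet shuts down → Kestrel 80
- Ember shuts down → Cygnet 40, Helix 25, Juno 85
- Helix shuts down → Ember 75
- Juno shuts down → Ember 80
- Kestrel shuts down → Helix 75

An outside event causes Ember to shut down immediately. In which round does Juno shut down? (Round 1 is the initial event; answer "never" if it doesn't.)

2

Round 1 — Ember shuts down (initial).
  Cygnet: +40 → 40 < 80
  Helix: +25 → 25 < 60
  Juno: +85 → 85 ≥ 80
Round 2 — Juno shuts down.
No further shutdowns.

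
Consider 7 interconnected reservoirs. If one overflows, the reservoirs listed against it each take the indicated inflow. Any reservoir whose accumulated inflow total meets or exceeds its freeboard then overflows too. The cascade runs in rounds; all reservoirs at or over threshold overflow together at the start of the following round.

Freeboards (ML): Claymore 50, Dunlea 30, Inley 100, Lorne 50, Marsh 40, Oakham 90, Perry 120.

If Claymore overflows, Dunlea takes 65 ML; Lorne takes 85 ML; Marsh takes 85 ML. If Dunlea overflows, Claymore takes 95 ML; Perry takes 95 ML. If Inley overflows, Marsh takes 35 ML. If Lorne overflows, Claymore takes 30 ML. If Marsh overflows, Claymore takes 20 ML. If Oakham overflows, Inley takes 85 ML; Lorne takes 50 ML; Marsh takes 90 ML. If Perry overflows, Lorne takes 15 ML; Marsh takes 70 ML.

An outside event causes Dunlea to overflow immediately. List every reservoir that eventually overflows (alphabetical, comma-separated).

Round 1 — Dunlea overflows (initial).
  Claymore: +95 → 95 ≥ 50
  Perry: +95 → 95 < 120
Round 2 — Claymore overflows.
  Lorne: +85 → 85 ≥ 50
  Marsh: +85 → 85 ≥ 40
Round 3 — Lorne, Marsh overflow.
No further overflows.

Claymore, Dunlea, Lorne, Marsh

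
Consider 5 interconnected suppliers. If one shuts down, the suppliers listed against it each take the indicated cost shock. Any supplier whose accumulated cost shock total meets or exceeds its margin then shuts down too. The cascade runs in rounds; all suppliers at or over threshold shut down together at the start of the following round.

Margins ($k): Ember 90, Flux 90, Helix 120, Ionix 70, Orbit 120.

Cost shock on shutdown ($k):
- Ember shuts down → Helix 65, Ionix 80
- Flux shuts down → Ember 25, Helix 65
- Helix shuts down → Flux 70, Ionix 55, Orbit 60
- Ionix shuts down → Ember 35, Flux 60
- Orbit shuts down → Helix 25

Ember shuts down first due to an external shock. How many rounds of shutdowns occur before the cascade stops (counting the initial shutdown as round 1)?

2

Round 1 — Ember shuts down (initial).
  Helix: +65 → 65 < 120
  Ionix: +80 → 80 ≥ 70
Round 2 — Ionix shuts down.
  Flux: +60 → 60 < 90
No further shutdowns.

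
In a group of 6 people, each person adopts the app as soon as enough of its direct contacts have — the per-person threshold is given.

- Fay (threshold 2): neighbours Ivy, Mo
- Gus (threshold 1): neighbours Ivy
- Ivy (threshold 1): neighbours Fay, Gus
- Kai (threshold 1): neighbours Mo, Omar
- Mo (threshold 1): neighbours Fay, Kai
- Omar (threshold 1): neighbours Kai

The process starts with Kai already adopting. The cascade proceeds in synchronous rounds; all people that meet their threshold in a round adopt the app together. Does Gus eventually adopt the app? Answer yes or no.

no

Round 1 — Kai adopts the app (initial).
Round 2 — checking thresholds:
  Mo: 1 of 2 neighbours ≥ 1, adopts the app.
  Omar: 1 of 1 neighbours ≥ 1, adopts the app.
Round 3 — no new adoptions; cascade stops.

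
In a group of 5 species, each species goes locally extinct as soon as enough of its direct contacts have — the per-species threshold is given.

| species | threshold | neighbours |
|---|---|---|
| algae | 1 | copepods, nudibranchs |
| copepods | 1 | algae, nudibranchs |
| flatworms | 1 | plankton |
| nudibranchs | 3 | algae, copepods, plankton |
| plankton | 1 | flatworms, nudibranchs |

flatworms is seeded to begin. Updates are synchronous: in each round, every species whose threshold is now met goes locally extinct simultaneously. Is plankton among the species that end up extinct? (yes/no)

Round 1 — flatworms goes locally extinct (initial).
Round 2 — checking thresholds:
  plankton: 1 of 2 neighbours ≥ 1, goes locally extinct.
Round 3 — no new extinctions; cascade stops.

yes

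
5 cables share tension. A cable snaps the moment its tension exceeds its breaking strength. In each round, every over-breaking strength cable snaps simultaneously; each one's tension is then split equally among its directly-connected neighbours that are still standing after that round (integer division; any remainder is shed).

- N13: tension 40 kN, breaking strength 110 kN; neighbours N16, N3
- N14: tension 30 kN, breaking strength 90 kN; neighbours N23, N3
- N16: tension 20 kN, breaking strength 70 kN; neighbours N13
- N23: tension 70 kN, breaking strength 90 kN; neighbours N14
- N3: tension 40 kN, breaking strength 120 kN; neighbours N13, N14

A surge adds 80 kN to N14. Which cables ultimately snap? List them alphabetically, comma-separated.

Round 1 — N14 at 110 > 90. N14 snaps.
  N14 sheds 110 kN to N23, N3: 55 each.
    N23: 70+55 = 125 > 90
    N3: 40+55 = 95 ≤ 120
Round 2 — N23 snaps.
  N23 sheds 125 kN: no online neighbours, lost.
No further breaks.

N14, N23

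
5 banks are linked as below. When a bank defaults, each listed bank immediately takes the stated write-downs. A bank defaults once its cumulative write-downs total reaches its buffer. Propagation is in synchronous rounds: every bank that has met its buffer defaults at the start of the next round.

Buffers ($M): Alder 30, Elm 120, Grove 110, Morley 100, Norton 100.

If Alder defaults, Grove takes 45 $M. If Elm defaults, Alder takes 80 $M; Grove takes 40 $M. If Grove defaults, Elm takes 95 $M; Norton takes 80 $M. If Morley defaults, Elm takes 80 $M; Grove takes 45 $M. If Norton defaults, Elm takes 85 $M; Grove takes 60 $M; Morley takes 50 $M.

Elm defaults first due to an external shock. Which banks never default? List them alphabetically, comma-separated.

Round 1 — Elm defaults (initial).
  Alder: +80 → 80 ≥ 30
  Grove: +40 → 40 < 110
Round 2 — Alder defaults.
  Grove: +45 → 85 < 110
No further defaults.

Grove, Morley, Norton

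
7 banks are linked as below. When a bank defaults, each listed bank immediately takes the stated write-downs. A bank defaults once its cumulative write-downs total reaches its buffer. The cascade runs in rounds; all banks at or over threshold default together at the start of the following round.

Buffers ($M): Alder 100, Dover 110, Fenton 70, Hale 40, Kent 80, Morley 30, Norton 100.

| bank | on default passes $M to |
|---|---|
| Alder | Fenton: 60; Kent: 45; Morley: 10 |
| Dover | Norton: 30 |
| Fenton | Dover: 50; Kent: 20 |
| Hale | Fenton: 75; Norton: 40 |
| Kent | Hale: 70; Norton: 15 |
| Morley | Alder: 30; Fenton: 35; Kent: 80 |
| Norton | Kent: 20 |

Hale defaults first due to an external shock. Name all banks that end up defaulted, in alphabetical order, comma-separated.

Round 1 — Hale defaults (initial).
  Fenton: +75 → 75 ≥ 70
  Norton: +40 → 40 < 100
Round 2 — Fenton defaults.
  Dover: +50 → 50 < 110
  Kent: +20 → 20 < 80
No further defaults.

Fenton, Hale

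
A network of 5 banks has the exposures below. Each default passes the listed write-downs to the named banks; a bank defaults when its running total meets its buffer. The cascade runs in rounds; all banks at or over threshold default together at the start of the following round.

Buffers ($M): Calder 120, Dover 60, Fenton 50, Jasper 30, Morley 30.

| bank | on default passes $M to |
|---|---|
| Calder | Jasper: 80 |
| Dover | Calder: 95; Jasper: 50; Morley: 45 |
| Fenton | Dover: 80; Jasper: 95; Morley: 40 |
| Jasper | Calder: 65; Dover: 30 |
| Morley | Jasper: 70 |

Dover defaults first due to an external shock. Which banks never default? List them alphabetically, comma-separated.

Round 1 — Dover defaults (initial).
  Calder: +95 → 95 < 120
  Jasper: +50 → 50 ≥ 30
  Morley: +45 → 45 ≥ 30
Round 2 — Jasper, Morley default.
  Calder: +65 → 160 ≥ 120
Round 3 — Calder defaults.
No further defaults.

Fenton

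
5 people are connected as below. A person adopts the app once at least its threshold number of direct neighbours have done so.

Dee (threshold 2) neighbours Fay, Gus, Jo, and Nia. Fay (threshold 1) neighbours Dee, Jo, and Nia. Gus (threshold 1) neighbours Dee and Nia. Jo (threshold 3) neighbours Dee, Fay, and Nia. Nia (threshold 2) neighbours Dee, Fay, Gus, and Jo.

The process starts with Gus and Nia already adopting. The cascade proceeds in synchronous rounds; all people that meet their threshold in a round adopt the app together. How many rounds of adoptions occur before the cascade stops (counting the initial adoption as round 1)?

Round 1 — Gus, Nia adopt the app (initial).
Round 2 — checking thresholds:
  Dee: 2 of 4 neighbours ≥ 2, adopts the app.
  Fay: 1 of 3 neighbours ≥ 1, adopts the app.
  Jo: 1 of 3 neighbours < 3, holds.
Round 3 — checking thresholds:
  Jo: 3 of 3 neighbours ≥ 3, adopts the app.
Round 4 — no new adoptions; cascade stops.

3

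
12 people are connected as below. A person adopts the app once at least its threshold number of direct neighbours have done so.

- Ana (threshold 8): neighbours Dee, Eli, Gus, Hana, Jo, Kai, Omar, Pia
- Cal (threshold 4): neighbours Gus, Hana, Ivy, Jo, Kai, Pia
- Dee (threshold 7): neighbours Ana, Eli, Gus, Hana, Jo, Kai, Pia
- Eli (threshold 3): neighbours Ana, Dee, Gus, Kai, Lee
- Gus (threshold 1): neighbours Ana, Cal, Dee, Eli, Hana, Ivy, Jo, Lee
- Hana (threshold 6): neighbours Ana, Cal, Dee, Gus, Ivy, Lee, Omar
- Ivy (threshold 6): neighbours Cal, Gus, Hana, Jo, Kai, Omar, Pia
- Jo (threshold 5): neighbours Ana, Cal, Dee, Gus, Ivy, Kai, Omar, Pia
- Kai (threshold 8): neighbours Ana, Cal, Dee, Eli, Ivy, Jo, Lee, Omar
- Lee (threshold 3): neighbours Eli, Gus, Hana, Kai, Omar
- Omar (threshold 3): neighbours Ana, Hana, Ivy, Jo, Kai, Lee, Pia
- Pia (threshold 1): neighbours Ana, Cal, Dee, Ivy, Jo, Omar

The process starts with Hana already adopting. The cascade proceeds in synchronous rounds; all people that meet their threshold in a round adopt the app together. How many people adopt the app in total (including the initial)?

2

Round 1 — Hana adopts the app (initial).
Round 2 — checking thresholds:
  Ana: 1 of 8 neighbours < 8, holds.
  Cal: 1 of 6 neighbours < 4, holds.
  Dee: 1 of 7 neighbours < 7, holds.
  Gus: 1 of 8 neighbours ≥ 1, adopts the app.
  Ivy: 1 of 7 neighbours < 6, holds.
  Lee: 1 of 5 neighbours < 3, holds.
  Omar: 1 of 7 neighbours < 3, holds.
Round 3 — no new adoptions; cascade stops.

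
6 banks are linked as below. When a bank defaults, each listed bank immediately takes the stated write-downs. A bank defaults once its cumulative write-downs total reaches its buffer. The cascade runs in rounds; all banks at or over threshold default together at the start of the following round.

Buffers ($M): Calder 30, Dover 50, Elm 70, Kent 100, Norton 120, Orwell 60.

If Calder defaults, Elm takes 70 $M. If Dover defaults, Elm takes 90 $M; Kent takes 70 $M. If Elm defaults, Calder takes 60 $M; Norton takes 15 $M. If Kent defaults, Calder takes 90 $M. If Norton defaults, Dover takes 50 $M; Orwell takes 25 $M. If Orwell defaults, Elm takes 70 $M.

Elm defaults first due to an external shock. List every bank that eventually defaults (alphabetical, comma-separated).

Calder, Elm

Round 1 — Elm defaults (initial).
  Calder: +60 → 60 ≥ 30
  Norton: +15 → 15 < 120
Round 2 — Calder defaults.
No further defaults.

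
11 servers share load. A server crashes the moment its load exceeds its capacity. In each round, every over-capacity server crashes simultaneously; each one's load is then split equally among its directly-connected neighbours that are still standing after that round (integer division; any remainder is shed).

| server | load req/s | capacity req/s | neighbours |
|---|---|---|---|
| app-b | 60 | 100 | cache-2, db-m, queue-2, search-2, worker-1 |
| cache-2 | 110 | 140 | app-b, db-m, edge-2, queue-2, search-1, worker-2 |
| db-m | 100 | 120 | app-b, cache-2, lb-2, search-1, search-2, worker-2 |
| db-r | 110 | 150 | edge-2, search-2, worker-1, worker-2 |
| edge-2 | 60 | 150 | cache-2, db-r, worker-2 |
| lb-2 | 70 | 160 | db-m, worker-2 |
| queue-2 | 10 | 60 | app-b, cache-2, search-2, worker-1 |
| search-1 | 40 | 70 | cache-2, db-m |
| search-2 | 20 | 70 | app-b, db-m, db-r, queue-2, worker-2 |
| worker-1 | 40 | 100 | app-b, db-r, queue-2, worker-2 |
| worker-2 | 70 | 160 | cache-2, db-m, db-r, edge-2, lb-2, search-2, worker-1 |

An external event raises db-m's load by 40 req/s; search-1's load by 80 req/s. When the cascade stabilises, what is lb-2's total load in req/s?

130

Round 1 — db-m at 140 > 120; search-1 at 120 > 70. db-m, search-1 crash.
  db-m sheds 140 req/s to app-b, cache-2, lb-2, search-2, worker-2: 28 each.
    app-b: 60+28 = 88 ≤ 100
    cache-2: 110+28 = 138 ≤ 140
    lb-2: 70+28 = 98 ≤ 160
    search-2: 20+28 = 48 ≤ 70
    worker-2: 70+28 = 98 ≤ 160
  search-1 sheds 120 req/s to cache-2: 120 each.
    cache-2: 138+120 = 258 > 140
Round 2 — cache-2 crashes.
  cache-2 sheds 258 req/s to app-b, edge-2, queue-2, worker-2: 64 each (2 lost).
    app-b: 88+64 = 152 > 100
    edge-2: 60+64 = 124 ≤ 150
    queue-2: 10+64 = 74 > 60
    worker-2: 98+64 = 162 > 160
Round 3 — app-b, queue-2, worker-2 crash.
  app-b sheds 152 req/s to search-2, worker-1: 76 each.
    search-2: 48+76 = 124 > 70
    worker-1: 40+76 = 116 > 100
  queue-2 sheds 74 req/s to search-2, worker-1: 37 each.
    search-2: 124+37 = 161 > 70
    worker-1: 116+37 = 153 > 100
  worker-2 sheds 162 req/s to db-r, edge-2, lb-2, search-2, worker-1: 32 each (2 lost).
    db-r: 110+32 = 142 ≤ 150
    edge-2: 124+32 = 156 > 150
    lb-2: 98+32 = 130 ≤ 160
    search-2: 161+32 = 193 > 70
    worker-1: 153+32 = 185 > 100
Round 4 — edge-2, search-2, worker-1 crash.
  edge-2 sheds 156 req/s to db-r: 156 each.
    db-r: 142+156 = 298 > 150
  search-2 sheds 193 req/s to db-r: 193 each.
    db-r: 298+193 = 491 > 150
  worker-1 sheds 185 req/s to db-r: 185 each.
    db-r: 491+185 = 676 > 150
Round 5 — db-r crashes.
  db-r sheds 676 req/s: no online neighbours, lost.
No further crashes.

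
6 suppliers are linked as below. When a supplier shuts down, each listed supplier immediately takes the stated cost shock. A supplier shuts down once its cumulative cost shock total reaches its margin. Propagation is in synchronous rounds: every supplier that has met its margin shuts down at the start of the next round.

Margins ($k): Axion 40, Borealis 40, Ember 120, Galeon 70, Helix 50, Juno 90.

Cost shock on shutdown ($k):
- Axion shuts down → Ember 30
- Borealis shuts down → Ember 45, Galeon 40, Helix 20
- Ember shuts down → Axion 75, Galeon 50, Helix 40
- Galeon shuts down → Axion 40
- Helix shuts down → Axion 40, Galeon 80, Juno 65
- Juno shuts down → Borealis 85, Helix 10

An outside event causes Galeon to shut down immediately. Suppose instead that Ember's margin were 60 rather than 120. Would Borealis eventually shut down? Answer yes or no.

With Ember's margin at 60:
Round 1 — Galeon shuts down (initial).
  Axion: +40 → 40 ≥ 40
Round 2 — Axion shuts down.
  Ember: +30 → 30 < 60
No further shutdowns.

no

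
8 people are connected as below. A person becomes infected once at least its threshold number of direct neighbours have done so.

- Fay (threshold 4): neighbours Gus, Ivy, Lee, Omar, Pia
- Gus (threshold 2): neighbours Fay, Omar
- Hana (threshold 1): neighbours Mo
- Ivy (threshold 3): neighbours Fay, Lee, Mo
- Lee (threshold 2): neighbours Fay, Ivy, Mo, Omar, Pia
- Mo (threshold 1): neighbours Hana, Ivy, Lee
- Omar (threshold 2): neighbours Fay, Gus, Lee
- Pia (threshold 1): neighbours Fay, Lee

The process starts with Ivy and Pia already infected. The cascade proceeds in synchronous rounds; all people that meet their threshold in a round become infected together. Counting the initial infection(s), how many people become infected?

5

Round 1 — Ivy, Pia become infected (initial).
Round 2 — checking thresholds:
  Fay: 2 of 5 neighbours < 4, holds.
  Lee: 2 of 5 neighbours ≥ 2, becomes infected.
  Mo: 1 of 3 neighbours ≥ 1, becomes infected.
Round 3 — checking thresholds:
  Fay: 3 of 5 neighbours < 4, holds.
  Hana: 1 of 1 neighbours ≥ 1, becomes infected.
  Omar: 1 of 3 neighbours < 2, holds.
Round 4 — no new infections; cascade stops.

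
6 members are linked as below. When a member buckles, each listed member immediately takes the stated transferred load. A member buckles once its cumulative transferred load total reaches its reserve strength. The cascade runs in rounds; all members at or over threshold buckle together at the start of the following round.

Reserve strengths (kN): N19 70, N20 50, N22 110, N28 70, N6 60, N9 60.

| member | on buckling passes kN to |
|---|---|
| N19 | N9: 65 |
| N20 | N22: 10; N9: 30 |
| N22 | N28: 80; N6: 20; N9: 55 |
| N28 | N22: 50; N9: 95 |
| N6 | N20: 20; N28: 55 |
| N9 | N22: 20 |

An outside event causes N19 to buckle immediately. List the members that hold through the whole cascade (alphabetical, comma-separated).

N20, N22, N28, N6

Round 1 — N19 buckles (initial).
  N9: +65 → 65 ≥ 60
Round 2 — N9 buckles.
  N22: +20 → 20 < 110
No further bucklings.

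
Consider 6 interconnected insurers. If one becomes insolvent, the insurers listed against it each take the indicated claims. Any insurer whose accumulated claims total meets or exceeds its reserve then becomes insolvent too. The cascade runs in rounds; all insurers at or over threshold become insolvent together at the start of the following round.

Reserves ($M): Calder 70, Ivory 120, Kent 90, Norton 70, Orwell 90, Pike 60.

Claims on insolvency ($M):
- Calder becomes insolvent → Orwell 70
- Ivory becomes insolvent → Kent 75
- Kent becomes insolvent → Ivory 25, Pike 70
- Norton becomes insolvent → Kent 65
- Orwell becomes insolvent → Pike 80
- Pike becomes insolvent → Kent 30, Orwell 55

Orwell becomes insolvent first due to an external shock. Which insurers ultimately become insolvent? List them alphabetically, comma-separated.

Round 1 — Orwell becomes insolvent (initial).
  Pike: +80 → 80 ≥ 60
Round 2 — Pike becomes insolvent.
  Kent: +30 → 30 < 90
No further insolvencies.

Orwell, Pike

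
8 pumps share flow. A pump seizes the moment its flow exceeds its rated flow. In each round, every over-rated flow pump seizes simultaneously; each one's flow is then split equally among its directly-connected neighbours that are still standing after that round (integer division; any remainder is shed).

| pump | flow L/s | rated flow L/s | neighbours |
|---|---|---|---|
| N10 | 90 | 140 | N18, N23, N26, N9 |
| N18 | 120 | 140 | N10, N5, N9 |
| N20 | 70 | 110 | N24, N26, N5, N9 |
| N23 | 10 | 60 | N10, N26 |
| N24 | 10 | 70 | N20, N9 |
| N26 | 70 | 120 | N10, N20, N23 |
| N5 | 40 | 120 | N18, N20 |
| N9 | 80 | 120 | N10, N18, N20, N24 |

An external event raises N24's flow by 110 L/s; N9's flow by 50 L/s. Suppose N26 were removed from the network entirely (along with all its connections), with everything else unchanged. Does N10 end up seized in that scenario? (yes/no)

With N26 removed:
Round 1 — N24 at 120 > 70; N9 at 130 > 120. N24, N9 seize.
  N24 sheds 120 L/s to N20: 120 each.
    N20: 70+120 = 190 > 110
  N9 sheds 130 L/s to N10, N18, N20: 43 each (1 lost).
    N10: 90+43 = 133 ≤ 140
    N18: 120+43 = 163 > 140
    N20: 190+43 = 233 > 110
Round 2 — N18, N20 seize.
  N18 sheds 163 L/s to N10, N5: 81 each (1 lost).
    N10: 133+81 = 214 > 140
    N5: 40+81 = 121 > 120
  N20 sheds 233 L/s to N5: 233 each.
    N5: 121+233 = 354 > 120
Round 3 — N10, N5 seize.
  N10 sheds 214 L/s to N23: 214 each.
    N23: 10+214 = 224 > 60
  N5 sheds 354 L/s: no online neighbours, lost.
Round 4 — N23 seizes.
  N23 sheds 224 L/s: no online neighbours, lost.
No further seizures.

yes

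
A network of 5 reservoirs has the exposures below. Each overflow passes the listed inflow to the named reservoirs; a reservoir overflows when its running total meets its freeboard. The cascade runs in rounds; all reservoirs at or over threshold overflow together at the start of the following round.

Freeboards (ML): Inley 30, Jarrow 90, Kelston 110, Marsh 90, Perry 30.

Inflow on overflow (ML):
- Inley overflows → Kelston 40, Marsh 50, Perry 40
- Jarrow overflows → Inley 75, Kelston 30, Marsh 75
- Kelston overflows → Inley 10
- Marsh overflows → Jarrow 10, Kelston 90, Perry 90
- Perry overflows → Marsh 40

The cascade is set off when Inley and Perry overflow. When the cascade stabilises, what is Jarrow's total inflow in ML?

Round 1 — Inley, Perry overflow (initial).
  Kelston: +40 → 40 < 110
  Marsh: +50+40 → 90 ≥ 90
Round 2 — Marsh overflows.
  Jarrow: +10 → 10 < 90
  Kelston: +90 → 130 ≥ 110
Round 3 — Kelston overflows.
No further overflows.

10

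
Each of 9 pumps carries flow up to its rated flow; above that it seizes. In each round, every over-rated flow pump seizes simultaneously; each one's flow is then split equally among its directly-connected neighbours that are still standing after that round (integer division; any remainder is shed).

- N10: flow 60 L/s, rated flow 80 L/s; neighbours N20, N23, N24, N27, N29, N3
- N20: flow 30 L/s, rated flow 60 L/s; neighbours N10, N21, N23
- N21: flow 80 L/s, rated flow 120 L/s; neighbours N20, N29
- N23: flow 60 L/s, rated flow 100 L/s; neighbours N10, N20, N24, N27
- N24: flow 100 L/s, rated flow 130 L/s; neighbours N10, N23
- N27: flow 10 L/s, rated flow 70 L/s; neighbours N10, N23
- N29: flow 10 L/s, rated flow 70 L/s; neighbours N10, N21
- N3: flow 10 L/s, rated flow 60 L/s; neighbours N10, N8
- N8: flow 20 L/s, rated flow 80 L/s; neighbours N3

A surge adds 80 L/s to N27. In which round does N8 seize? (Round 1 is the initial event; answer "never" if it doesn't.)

never

Round 1 — N27 at 90 > 70. N27 seizes.
  N27 sheds 90 L/s to N10, N23: 45 each.
    N10: 60+45 = 105 > 80
    N23: 60+45 = 105 > 100
Round 2 — N10, N23 seize.
  N10 sheds 105 L/s to N20, N24, N29, N3: 26 each (1 lost).
    N20: 30+26 = 56 ≤ 60
    N24: 100+26 = 126 ≤ 130
    N29: 10+26 = 36 ≤ 70
    N3: 10+26 = 36 ≤ 60
  N23 sheds 105 L/s to N20, N24: 52 each (1 lost).
    N20: 56+52 = 108 > 60
    N24: 126+52 = 178 > 130
Round 3 — N20, N24 seize.
  N20 sheds 108 L/s to N21: 108 each.
    N21: 80+108 = 188 > 120
  N24 sheds 178 L/s: no online neighbours, lost.
Round 4 — N21 seizes.
  N21 sheds 188 L/s to N29: 188 each.
    N29: 36+188 = 224 > 70
Round 5 — N29 seizes.
  N29 sheds 224 L/s: no online neighbours, lost.
No further seizures.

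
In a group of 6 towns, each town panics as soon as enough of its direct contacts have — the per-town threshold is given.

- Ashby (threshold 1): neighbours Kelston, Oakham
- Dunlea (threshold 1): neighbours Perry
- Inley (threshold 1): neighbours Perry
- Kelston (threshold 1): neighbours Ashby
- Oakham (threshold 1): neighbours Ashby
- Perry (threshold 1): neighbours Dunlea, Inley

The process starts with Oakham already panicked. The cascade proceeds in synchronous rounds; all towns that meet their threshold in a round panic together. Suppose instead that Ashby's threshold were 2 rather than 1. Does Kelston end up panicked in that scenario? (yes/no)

With Ashby's threshold at 2:
Round 1 — Oakham panics (initial).
Round 2 — no new panics; cascade stops.

no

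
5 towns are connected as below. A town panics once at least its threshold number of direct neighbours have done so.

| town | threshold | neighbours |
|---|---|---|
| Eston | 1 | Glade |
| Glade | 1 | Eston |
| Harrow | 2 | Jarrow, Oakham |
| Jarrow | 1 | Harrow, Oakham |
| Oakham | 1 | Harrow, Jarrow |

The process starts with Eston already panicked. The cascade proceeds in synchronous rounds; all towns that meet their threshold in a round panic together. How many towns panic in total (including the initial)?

Round 1 — Eston panics (initial).
Round 2 — checking thresholds:
  Glade: 1 of 1 neighbours ≥ 1, panics.
Round 3 — no new panics; cascade stops.

2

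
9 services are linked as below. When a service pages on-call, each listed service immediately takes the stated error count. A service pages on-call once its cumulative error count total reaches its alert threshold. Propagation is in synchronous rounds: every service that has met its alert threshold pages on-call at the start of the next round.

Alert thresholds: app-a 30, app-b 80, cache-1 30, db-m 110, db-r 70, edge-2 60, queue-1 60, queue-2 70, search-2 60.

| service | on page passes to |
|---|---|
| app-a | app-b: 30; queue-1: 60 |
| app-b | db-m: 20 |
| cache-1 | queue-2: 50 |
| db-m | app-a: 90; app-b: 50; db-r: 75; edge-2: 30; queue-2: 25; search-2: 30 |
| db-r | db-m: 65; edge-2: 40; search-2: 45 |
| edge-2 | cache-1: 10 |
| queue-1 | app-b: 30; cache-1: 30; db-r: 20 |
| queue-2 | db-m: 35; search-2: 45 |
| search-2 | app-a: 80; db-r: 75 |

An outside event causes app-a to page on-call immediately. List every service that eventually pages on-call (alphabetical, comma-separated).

Round 1 — app-a pages on-call (initial).
  app-b: +30 → 30 < 80
  queue-1: +60 → 60 ≥ 60
Round 2 — queue-1 pages on-call.
  app-b: +30 → 60 < 80
  cache-1: +30 → 30 ≥ 30
  db-r: +20 → 20 < 70
Round 3 — cache-1 pages on-call.
  queue-2: +50 → 50 < 70
No further pages.

app-a, cache-1, queue-1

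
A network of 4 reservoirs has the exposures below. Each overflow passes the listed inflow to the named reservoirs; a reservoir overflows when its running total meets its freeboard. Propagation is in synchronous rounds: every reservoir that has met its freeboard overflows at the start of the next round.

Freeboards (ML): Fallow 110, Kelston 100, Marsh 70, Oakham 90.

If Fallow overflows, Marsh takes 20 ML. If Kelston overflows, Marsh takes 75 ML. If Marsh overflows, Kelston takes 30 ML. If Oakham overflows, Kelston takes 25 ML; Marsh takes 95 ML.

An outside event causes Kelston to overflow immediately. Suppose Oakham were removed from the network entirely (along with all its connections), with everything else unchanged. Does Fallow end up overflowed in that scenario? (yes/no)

With Oakham removed:
Round 1 — Kelston overflows (initial).
  Marsh: +75 → 75 ≥ 70
Round 2 — Marsh overflows.
No further overflows.

no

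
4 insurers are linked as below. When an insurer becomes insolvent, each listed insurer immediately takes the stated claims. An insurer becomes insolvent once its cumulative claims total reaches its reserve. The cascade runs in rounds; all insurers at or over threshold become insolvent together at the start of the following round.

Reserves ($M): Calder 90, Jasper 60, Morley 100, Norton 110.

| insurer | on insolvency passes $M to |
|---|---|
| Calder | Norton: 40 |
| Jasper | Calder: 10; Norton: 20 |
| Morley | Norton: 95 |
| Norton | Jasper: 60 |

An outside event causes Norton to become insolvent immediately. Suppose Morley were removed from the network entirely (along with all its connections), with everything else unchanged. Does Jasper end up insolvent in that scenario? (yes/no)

yes

With Morley removed:
Round 1 — Norton becomes insolvent (initial).
  Jasper: +60 → 60 ≥ 60
Round 2 — Jasper becomes insolvent.
  Calder: +10 → 10 < 90
No further insolvencies.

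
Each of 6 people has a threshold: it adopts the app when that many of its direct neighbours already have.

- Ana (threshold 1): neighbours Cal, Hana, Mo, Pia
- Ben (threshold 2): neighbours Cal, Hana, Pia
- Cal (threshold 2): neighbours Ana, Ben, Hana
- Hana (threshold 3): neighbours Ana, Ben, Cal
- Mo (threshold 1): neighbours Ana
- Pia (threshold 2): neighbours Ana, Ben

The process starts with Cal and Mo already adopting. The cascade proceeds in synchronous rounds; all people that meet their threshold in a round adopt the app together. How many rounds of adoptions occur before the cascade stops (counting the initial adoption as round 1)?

2

Round 1 — Cal, Mo adopt the app (initial).
Round 2 — checking thresholds:
  Ana: 2 of 4 neighbours ≥ 1, adopts the app.
  Ben: 1 of 3 neighbours < 2, not yet.
  Hana: 1 of 3 neighbours < 3, not yet.
Round 3 — no new adoptions; cascade stops.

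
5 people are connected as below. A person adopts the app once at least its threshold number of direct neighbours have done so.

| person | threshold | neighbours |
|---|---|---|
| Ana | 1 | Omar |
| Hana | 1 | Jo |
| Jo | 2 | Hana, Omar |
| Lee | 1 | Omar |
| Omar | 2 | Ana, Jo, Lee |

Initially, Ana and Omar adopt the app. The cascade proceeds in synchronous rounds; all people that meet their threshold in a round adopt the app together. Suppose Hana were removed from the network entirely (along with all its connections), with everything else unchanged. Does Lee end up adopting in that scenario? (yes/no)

yes

With Hana removed:
Round 1 — Ana, Omar adopt the app (initial).
Round 2 — checking thresholds:
  Jo: 1 of 1 neighbours < 2, below threshold.
  Lee: 1 of 1 neighbours ≥ 1, adopts the app.
Round 3 — no new adoptions; cascade stops.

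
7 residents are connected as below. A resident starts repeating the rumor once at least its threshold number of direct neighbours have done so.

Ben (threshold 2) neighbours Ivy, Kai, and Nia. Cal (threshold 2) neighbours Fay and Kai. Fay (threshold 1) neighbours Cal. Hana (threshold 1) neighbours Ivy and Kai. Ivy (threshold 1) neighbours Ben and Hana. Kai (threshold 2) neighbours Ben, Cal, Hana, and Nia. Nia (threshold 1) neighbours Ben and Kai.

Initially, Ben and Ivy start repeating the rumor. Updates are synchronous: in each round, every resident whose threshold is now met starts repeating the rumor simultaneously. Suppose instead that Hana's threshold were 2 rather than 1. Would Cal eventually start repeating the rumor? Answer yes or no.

no

With Hana's threshold at 2:
Round 1 — Ben, Ivy start repeating the rumor (initial).
Round 2 — checking thresholds:
  Hana: 1 of 2 neighbours < 2, holds.
  Kai: 1 of 4 neighbours < 2, holds.
  Nia: 1 of 2 neighbours ≥ 1, starts repeating the rumor.
Round 3 — checking thresholds:
  Hana: 1 of 2 neighbours < 2, holds.
  Kai: 2 of 4 neighbours ≥ 2, starts repeating the rumor.
Round 4 — checking thresholds:
  Cal: 1 of 2 neighbours < 2, holds.
  Hana: 2 of 2 neighbours ≥ 2, starts repeating the rumor.
Round 5 — no new spreads; cascade stops.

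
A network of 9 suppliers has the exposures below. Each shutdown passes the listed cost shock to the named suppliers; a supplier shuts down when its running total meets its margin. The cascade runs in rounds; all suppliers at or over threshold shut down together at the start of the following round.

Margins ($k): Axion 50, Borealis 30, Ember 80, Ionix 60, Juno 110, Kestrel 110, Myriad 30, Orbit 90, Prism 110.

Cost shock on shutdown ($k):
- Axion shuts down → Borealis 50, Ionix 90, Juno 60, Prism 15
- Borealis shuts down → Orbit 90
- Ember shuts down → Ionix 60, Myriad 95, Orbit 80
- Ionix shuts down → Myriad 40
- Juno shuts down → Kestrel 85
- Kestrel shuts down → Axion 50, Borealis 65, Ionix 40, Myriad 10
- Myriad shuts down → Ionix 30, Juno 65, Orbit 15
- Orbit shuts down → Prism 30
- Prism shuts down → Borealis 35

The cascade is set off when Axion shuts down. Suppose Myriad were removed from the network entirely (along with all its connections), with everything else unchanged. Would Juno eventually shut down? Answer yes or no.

With Myriad removed:
Round 1 — Axion shuts down (initial).
  Borealis: +50 → 50 ≥ 30
  Ionix: +90 → 90 ≥ 60
  Juno: +60 → 60 < 110
  Prism: +15 → 15 < 110
Round 2 — Borealis, Ionix shut down.
  Orbit: +90 → 90 ≥ 90
Round 3 — Orbit shuts down.
  Prism: +30 → 45 < 110
No further shutdowns.

no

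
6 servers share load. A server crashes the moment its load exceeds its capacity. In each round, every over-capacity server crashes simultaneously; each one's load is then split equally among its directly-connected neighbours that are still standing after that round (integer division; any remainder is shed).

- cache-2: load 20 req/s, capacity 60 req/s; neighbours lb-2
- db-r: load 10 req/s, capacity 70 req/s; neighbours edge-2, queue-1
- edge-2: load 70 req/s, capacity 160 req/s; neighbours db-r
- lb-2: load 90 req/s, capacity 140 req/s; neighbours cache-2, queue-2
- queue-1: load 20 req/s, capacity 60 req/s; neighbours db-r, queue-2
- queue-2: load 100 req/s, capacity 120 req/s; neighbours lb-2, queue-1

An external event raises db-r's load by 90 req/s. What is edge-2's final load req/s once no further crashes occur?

Round 1 — db-r at 100 > 70. db-r crashes.
  db-r sheds 100 req/s to edge-2, queue-1: 50 each.
    edge-2: 70+50 = 120 ≤ 160
    queue-1: 20+50 = 70 > 60
Round 2 — queue-1 crashes.
  queue-1 sheds 70 req/s to queue-2: 70 each.
    queue-2: 100+70 = 170 > 120
Round 3 — queue-2 crashes.
  queue-2 sheds 170 req/s to lb-2: 170 each.
    lb-2: 90+170 = 260 > 140
Round 4 — lb-2 crashes.
  lb-2 sheds 260 req/s to cache-2: 260 each.
    cache-2: 20+260 = 280 > 60
Round 5 — cache-2 crashes.
  cache-2 sheds 280 req/s: no online neighbours, lost.
No further crashes.

120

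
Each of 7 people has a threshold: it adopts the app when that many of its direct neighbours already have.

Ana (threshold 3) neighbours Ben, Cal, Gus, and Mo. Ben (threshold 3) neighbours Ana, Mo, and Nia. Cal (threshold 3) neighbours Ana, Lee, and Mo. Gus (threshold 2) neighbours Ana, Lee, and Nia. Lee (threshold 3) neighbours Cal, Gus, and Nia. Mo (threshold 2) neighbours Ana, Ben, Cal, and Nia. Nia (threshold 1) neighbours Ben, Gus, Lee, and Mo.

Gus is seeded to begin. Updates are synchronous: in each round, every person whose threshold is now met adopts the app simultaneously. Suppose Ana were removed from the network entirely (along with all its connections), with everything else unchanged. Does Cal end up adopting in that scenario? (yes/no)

With Ana removed:
Round 1 — Gus adopts the app (initial).
Round 2 — checking thresholds:
  Lee: 1 of 3 neighbours < 3, below threshold.
  Nia: 1 of 4 neighbours ≥ 1, adopts the app.
Round 3 — no new adoptions; cascade stops.

no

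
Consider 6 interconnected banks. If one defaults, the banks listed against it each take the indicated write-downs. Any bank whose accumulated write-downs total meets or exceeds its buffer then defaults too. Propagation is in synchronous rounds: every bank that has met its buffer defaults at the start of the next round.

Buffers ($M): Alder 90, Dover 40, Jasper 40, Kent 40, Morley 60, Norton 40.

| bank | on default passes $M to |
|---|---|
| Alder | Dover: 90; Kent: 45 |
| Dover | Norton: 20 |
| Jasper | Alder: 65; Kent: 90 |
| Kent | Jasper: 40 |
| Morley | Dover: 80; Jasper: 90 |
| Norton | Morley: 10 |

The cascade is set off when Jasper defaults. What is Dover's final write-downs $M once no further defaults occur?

0

Round 1 — Jasper defaults (initial).
  Alder: +65 → 65 < 90
  Kent: +90 → 90 ≥ 40
Round 2 — Kent defaults.
No further defaults.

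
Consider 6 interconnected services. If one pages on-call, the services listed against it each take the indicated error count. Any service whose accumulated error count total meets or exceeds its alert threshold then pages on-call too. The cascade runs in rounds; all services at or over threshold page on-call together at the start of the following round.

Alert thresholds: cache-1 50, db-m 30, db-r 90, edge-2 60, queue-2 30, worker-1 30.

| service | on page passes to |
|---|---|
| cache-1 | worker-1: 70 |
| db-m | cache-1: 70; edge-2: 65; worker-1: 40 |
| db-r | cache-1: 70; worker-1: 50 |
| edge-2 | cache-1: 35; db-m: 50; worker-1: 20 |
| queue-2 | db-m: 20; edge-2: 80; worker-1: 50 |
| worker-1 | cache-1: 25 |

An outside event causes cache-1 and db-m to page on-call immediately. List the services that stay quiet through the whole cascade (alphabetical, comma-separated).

db-r, queue-2

Round 1 — cache-1, db-m page on-call (initial).
  edge-2: +65 → 65 ≥ 60
  worker-1: +70+40 → 110 ≥ 30
Round 2 — edge-2, worker-1 page on-call.
No further pages.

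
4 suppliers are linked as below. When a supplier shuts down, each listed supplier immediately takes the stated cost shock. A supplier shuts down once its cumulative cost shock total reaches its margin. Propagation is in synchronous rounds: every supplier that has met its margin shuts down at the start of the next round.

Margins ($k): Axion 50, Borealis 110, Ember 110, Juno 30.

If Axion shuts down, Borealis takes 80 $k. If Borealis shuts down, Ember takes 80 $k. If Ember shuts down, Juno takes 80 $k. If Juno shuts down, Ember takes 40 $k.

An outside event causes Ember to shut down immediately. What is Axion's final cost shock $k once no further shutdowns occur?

0

Round 1 — Ember shuts down (initial).
  Juno: +80 → 80 ≥ 30
Round 2 — Juno shuts down.
No further shutdowns.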